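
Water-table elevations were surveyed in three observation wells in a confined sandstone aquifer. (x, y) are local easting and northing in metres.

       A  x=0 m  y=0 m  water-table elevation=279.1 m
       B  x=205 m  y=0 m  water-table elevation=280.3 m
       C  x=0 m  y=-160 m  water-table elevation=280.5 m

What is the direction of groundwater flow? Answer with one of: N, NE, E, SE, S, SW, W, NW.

∂h/∂x = (280.3 − 279.1) / (205 − 0) = +0.005854
∂h/∂y = (280.5 − 279.1) / (-160 − 0) = -0.008750
Flow = −∇h = (-0.005854 east, +0.008750 north), which points northwest.

NW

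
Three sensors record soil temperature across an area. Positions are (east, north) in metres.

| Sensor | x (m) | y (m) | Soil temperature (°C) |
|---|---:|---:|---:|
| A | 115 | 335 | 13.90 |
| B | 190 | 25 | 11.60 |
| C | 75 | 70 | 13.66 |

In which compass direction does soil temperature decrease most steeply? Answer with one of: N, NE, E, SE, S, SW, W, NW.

E

Taking A as reference: B−A = (75, -310, -2.30); C−A = (-40, -265, -0.24).
Solve a·Δx + b·Δy = ΔT: det = 75·(-265) − (-40)·(-310) = -32275.
∂T/∂x = [(-2.30)·(-265) − (-0.24)·(-310)] / -32275 = -0.01658
∂T/∂y = [75·(-0.24) − (-40)·(-2.30)] / -32275 = +0.003408
Steepest decrease is along −∇f = (+0.01658 E, -0.003408 N) → east.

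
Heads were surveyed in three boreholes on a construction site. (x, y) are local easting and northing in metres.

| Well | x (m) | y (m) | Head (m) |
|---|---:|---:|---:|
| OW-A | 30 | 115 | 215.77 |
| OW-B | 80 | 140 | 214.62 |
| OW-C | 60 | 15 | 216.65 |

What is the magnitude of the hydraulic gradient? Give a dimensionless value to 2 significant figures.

Three-point gradient (reference OW-A): Δ to OW-B = (50, 25, -1.15), Δ to OW-C = (30, -100, +0.88).
∂h/∂x = -0.01617, ∂h/∂y = -0.01365 (det = -5750).
|∇h| = √(-0.01617² + -0.01365²) = 0.02116

0.021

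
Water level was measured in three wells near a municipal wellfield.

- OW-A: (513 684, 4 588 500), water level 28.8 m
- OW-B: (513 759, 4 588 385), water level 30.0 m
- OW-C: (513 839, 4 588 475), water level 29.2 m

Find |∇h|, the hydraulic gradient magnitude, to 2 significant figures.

0.0098

Differences from OW-A: to OW-B (Δx, Δy, Δh) = (75, -115, +1.2); to OW-C = (155, -25, +0.4).
Solve a·Δx + b·Δy = Δh: det = 75·(-25) − 155·(-115) = 15950.
∂h/∂x = [(+1.2)·(-25) − (+0.4)·(-115)] / 15950 = +0.001003
∂h/∂y = [75·(+0.4) − 155·(+1.2)] / 15950 = -0.009781
|∇h| = √(0.001003² + -0.009781²) = 0.009832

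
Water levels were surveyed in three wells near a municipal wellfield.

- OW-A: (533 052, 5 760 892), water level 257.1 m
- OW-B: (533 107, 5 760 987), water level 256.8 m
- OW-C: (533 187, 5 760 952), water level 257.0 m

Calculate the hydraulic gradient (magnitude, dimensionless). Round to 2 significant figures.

With h = a·x + b·y + c and OW-A as origin, the differences give:
  55·a + 95·b = -0.3
  135·a + 60·b = -0.1
Eliminate b (×60 and ×95, subtract): -9525·a = -8.50 → a = ∂h/∂x = +0.0008924
Back-substitute: b = ∂h/∂y = -0.003675.
|∇h| = √(0.0008924² + -0.003675²) = 0.003782

0.0038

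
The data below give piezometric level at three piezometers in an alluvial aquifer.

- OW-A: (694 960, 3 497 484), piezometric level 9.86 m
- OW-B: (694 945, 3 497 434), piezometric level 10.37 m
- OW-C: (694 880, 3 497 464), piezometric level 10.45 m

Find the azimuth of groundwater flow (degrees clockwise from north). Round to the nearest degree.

031°

Three-point gradient (reference OW-A): Δ to OW-B = (-15, -50, +0.51), Δ to OW-C = (-80, -20, +0.59).
∂h/∂x = -0.005216, ∂h/∂y = -0.008635 (det = -3700).
Flow direction (−∇h) has components (+0.005216 E, +0.008635 N).
Azimuth = atan2(E, N) = atan2(+0.005216, +0.008635) = 31.1° ≈ 031°.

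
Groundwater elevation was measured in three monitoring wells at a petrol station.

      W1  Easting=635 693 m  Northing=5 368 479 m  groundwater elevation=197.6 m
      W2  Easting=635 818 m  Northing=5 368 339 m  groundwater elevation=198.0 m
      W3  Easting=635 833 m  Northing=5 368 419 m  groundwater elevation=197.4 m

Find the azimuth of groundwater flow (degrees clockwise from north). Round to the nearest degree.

033°

Three-point gradient (reference W1): Δ to W2 = (125, -140, +0.4), Δ to W3 = (140, -60, -0.2).
∂h/∂x = -0.004298, ∂h/∂y = -0.006694 (det = 12100).
Flow direction (−∇h) has components (+0.004298 E, +0.006694 N).
Azimuth = atan2(E, N) = atan2(+0.004298, +0.006694) = 32.7° ≈ 033°.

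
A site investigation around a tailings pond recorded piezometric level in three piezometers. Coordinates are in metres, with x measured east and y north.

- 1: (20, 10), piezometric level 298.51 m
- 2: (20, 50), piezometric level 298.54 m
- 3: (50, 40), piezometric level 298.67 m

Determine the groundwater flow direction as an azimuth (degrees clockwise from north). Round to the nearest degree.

261°

With h = a·x + b·y + c and 1 as origin, the differences give:
  0·a + 40·b = +0.03
  30·a + 30·b = +0.16
Eliminate b (×30 and ×40, subtract): -1200·a = -5.500 → a = ∂h/∂x = +0.004583
Back-substitute: b = ∂h/∂y = +0.0007500.
Flow direction (−∇h) has components (-0.004583 E, -0.0007500 N).
Azimuth = atan2(E, N) = atan2(-0.004583, -0.0007500) = 260.7° ≈ 261°.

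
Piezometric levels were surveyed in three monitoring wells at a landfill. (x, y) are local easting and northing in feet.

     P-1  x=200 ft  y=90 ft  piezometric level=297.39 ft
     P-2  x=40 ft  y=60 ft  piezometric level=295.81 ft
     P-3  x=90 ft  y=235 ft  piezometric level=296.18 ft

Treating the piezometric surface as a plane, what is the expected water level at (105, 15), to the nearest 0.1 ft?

Taking P-1 as reference: P-2−P-1 = (-160, -30, -1.58); P-3−P-1 = (-110, 145, -1.21).
Solve a·Δx + b·Δy = Δh: det = (-160)·145 − (-110)·(-30) = -26500.
∂h/∂x = [(-1.58)·145 − (-1.21)·(-30)] / -26500 = +0.01002
∂h/∂y = [(-160)·(-1.21) − (-110)·(-1.58)] / -26500 = -0.0007472
h(105, 15) = 297.39 + (+0.01002)·(-95) + (-0.0007472)·(-75) = 297.39 -0.951 +0.056 = 296.495 ft.

296.5 ft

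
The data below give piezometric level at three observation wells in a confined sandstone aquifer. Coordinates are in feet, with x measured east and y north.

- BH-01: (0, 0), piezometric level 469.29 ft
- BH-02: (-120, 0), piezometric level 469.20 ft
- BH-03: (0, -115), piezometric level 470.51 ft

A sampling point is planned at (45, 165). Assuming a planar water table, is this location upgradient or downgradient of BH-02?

∂h/∂x = (469.20 − 469.29) / (-120 − 0) = +0.0007500
∂h/∂y = (470.51 − 469.29) / (-115 − 0) = -0.01061
Head at (45, 165) = 469.29 + (+0.0007500)·(45) + (-0.01061)·(165) = 467.57 ft.
That is lower than the 469.20 ft at BH-02, so the point is downgradient.

downgradient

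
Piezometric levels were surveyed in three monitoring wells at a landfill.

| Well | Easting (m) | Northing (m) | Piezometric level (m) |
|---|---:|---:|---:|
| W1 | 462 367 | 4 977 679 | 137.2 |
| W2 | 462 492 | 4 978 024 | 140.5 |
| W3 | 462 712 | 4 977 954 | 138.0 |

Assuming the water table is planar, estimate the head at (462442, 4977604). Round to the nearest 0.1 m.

Differences from W1: to W2 (Δx, Δy, Δh) = (125, 345, +3.3); to W3 = (345, 275, +0.8).
Solve a·Δx + b·Δy = Δh: det = 125·275 − 345·345 = -84650.
∂h/∂x = [(+3.3)·275 − (+0.8)·345] / -84650 = -0.007460
∂h/∂y = [125·(+0.8) − 345·(+3.3)] / -84650 = +0.01227
h(462442, 4977604) = 137.2 + (-0.007460)·(75) + (+0.01227)·(-75) = 137.2 -0.560 -0.920 = 135.720 m.

135.7 m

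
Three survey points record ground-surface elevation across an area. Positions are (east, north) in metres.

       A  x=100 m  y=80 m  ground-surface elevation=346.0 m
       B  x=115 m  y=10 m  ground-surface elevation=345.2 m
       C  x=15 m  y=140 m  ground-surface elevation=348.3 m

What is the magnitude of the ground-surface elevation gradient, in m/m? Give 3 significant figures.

Differences from A: to B (Δx, Δy, Δh) = (15, -70, -0.8); to C = (-85, 60, +2.3).
Solve a·Δx + b·Δy = Δz: det = 15·60 − (-85)·(-70) = -5050.
∂z/∂x = [(-0.8)·60 − (+2.3)·(-70)] / -5050 = -0.02238
∂z/∂y = [15·(+2.3) − (-85)·(-0.8)] / -5050 = +0.006634
|∇f| = √(-0.02238² + 0.006634²) = 0.02334 m/m

0.0233 m/m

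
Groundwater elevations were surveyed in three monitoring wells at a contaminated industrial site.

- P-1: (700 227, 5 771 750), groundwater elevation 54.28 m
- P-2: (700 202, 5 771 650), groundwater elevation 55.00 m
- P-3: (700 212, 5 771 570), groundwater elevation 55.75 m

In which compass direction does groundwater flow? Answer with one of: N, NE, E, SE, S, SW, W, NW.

NW

Taking P-1 as reference: P-2−P-1 = (-25, -100, +0.72); P-3−P-1 = (-15, -180, +1.47).
Determinant of the coordinate differences = (-25)·(-180) − (-15)·(-100) = 3000.
∂h/∂x = [(+0.72)·(-180) − (+1.47)·(-100)] / 3000 = +0.005800
∂h/∂y = [(-25)·(+1.47) − (-15)·(+0.72)] / 3000 = -0.008650
Flow = −∇h = (-0.005800 east, +0.008650 north), which points northwest.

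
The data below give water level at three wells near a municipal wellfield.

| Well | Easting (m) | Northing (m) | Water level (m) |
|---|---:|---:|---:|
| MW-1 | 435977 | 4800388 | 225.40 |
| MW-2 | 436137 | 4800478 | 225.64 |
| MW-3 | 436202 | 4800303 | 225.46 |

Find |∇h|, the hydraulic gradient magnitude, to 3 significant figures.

0.00152

Three-point gradient (reference MW-1): Δ to MW-2 = (160, 90, +0.24), Δ to MW-3 = (225, -85, +0.06).
∂h/∂x = +0.0007622, ∂h/∂y = +0.001312 (det = -33850).
|∇h| = √(0.0007622² + 0.001312²) = 0.001517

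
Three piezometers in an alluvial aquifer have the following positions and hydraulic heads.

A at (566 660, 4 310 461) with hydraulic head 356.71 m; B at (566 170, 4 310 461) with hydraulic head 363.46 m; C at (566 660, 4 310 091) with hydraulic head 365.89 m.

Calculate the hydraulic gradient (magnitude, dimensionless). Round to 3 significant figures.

∂h/∂x = (363.46 − 356.71) / (566170 − 566660) = -0.01378
∂h/∂y = (365.89 − 356.71) / (4310091 − 4310461) = -0.02481
|∇h| = √(-0.01378² + -0.02481²) = 0.02838

0.0284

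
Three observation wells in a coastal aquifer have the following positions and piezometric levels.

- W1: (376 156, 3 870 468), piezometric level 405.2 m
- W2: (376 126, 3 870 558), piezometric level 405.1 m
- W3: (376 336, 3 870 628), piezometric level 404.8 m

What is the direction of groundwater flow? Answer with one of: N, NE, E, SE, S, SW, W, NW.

With h = a·x + b·y + c and W1 as origin, the differences give:
  (-30)·a + 90·b = -0.1
  180·a + 160·b = -0.4
Eliminate b (×160 and ×90, subtract): -21000·a = 20.00 → a = ∂h/∂x = -0.0009524
Back-substitute: b = ∂h/∂y = -0.001429.
Flow = −∇h = (+0.0009524 east, +0.001429 north), which points northeast.

NE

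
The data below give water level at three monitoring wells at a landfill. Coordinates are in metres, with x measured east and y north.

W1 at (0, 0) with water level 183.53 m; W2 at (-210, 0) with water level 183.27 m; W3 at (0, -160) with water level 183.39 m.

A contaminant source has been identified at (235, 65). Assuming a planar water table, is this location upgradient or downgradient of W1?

upgradient

∂h/∂x = (183.27 − 183.53) / (-210 − 0) = +0.001238
∂h/∂y = (183.39 − 183.53) / (-160 − 0) = +0.0008750
Head at (235, 65) = 183.53 + (+0.001238)·(235) + (+0.0008750)·(65) = 183.88 m.
That is higher than the 183.53 m at W1, so the point is upgradient.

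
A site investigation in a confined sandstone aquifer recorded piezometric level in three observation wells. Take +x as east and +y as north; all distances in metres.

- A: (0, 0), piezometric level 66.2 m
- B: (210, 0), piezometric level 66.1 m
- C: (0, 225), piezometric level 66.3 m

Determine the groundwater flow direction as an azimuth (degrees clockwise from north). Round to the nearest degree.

133°

∂h/∂x = (66.1 − 66.2) / (210 − 0) = -0.0004762
∂h/∂y = (66.3 − 66.2) / (225 − 0) = +0.0004444
Flow direction (−∇h) has components (+0.0004762 E, -0.0004444 N).
Azimuth = atan2(E, N) = atan2(+0.0004762, -0.0004444) = 133.0° ≈ 133°.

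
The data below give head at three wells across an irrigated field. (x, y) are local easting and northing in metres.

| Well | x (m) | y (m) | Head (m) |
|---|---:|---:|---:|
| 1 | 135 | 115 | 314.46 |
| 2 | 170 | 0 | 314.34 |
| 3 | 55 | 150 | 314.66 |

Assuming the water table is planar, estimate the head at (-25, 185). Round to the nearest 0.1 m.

Taking 1 as reference: 2−1 = (35, -115, -0.12); 3−1 = (-80, 35, +0.20).
Determinant of the coordinate differences = 35·35 − (-80)·(-115) = -7975.
∂h/∂x = [(-0.12)·35 − (+0.20)·(-115)] / -7975 = -0.002357
∂h/∂y = [35·(+0.20) − (-80)·(-0.12)] / -7975 = +0.0003260
h(-25, 185) = 314.46 + (-0.002357)·(-160) + (+0.0003260)·(70) = 314.46 +0.377 +0.023 = 314.860 m.

314.9 m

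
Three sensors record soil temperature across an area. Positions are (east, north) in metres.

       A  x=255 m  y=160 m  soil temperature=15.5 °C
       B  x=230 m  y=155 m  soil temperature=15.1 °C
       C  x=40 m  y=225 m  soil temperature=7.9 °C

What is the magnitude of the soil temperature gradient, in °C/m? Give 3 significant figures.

Differences from A: to B (Δx, Δy, Δh) = (-25, -5, -0.4); to C = (-215, 65, -7.6).
Determinant of the coordinate differences = (-25)·65 − (-215)·(-5) = -2700.
∂T/∂x = [(-0.4)·65 − (-7.6)·(-5)] / -2700 = +0.02370
∂T/∂y = [(-25)·(-7.6) − (-215)·(-0.4)] / -2700 = -0.03852
|∇f| = √(0.02370² + -0.03852²) = 0.04523 °C/m

0.0452 °C/m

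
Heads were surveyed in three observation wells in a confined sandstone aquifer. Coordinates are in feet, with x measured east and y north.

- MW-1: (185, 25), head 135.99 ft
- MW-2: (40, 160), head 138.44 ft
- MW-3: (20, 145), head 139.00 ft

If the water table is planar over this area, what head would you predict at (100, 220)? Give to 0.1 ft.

136.7 ft

Taking MW-1 as reference: MW-2−MW-1 = (-145, 135, +2.45); MW-3−MW-1 = (-165, 120, +3.01).
Solve a·Δx + b·Δy = Δh: det = (-145)·120 − (-165)·135 = 4875.
∂h/∂x = [(+2.45)·120 − (+3.01)·135] / 4875 = -0.02305
∂h/∂y = [(-145)·(+3.01) − (-165)·(+2.45)] / 4875 = -0.006605
h(100, 220) = 135.99 + (-0.02305)·(-85) + (-0.006605)·(195) = 135.99 +1.959 -1.288 = 136.661 ft.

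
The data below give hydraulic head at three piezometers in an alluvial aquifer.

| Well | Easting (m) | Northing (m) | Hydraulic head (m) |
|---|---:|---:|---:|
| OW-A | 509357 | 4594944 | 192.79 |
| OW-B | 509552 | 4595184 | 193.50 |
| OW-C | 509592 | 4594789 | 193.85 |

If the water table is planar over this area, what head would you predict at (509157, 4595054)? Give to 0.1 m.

191.9 m

Taking OW-A as reference: OW-B−OW-A = (195, 240, +0.71); OW-C−OW-A = (235, -155, +1.06).
Determinant of the coordinate differences = 195·(-155) − 235·240 = -86625.
∂h/∂x = [(+0.71)·(-155) − (+1.06)·240] / -86625 = +0.004207
∂h/∂y = [195·(+1.06) − 235·(+0.71)] / -86625 = -0.0004600
h(509157, 4595054) = 192.79 + (+0.004207)·(-200) + (-0.0004600)·(110) = 192.79 -0.841 -0.051 = 191.898 m.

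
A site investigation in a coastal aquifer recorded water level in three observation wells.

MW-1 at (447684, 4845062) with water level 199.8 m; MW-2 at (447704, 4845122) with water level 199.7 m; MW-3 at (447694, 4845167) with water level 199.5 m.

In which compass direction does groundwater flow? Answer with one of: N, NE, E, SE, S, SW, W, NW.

NW

With h = a·x + b·y + c and MW-1 as origin, the differences give:
  20·a + 60·b = -0.1
  10·a + 105·b = -0.3
Eliminate b (×105 and ×60, subtract): 1500·a = 7.50 → a = ∂h/∂x = +0.005000
Back-substitute: b = ∂h/∂y = -0.003333.
Flow = −∇h = (-0.005000 east, +0.003333 north), which points northwest.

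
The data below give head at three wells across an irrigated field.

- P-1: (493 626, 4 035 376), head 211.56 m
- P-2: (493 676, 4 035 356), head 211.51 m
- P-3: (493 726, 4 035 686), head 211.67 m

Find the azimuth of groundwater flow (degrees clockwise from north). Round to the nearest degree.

Differences from P-1: to P-2 (Δx, Δy, Δh) = (50, -20, -0.05); to P-3 = (100, 310, +0.11).
Solve a·Δx + b·Δy = Δh: det = 50·310 − 100·(-20) = 17500.
∂h/∂x = [(-0.05)·310 − (+0.11)·(-20)] / 17500 = -0.0007600
∂h/∂y = [50·(+0.11) − 100·(-0.05)] / 17500 = +0.0006000
Flow direction (−∇h) has components (+0.0007600 E, -0.0006000 N).
Azimuth = atan2(E, N) = atan2(+0.0007600, -0.0006000) = 128.3° ≈ 128°.

128°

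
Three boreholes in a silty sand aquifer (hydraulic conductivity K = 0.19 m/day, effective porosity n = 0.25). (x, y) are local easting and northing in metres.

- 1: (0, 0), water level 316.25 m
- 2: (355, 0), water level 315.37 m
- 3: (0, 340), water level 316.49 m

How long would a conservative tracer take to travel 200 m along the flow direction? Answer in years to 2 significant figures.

∂h/∂x = (315.37 − 316.25) / (355 − 0) = -0.002479
∂h/∂y = (316.49 − 316.25) / (340 − 0) = +0.0007059
|∇h| = √(-0.002479² + 0.0007059²) = 0.002578
Seepage velocity v = K·i/n = 0.19 × 0.002578 / 0.25 = 0.001959 m/day.
t = 200 / 0.001959 = 1.021e+05 days = 280 years.

280 years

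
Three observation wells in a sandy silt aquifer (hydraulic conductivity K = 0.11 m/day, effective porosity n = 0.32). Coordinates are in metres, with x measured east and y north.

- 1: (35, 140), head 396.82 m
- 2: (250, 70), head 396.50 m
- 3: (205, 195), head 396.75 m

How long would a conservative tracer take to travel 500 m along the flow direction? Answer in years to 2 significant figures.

2100 years

Three-point gradient (reference 1): Δ to 2 = (215, -70, -0.32), Δ to 3 = (170, 55, -0.07).
∂h/∂x = -0.0009484, ∂h/∂y = +0.001659 (det = 23725).
|∇h| = √(-0.0009484² + 0.001659²) = 0.001911
Seepage velocity v = K·i/n = 0.11 × 0.001911 / 0.32 = 0.0006569 m/day.
t = 500 / 0.0006569 = 7.612e+05 days = 2.08e+03 years.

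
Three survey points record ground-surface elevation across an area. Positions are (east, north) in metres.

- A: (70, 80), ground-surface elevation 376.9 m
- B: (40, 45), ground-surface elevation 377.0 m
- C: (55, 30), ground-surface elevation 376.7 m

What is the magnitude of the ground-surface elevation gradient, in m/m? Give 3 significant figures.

Taking A as reference: B−A = (-30, -35, +0.1); C−A = (-15, -50, -0.2).
Determinant of the coordinate differences = (-30)·(-50) − (-15)·(-35) = 975.
∂z/∂x = [(+0.1)·(-50) − (-0.2)·(-35)] / 975 = -0.01231
∂z/∂y = [(-30)·(-0.2) − (-15)·(+0.1)] / 975 = +0.007692
|∇f| = √(-0.01231² + 0.007692²) = 0.01452 m/m

0.0145 m/m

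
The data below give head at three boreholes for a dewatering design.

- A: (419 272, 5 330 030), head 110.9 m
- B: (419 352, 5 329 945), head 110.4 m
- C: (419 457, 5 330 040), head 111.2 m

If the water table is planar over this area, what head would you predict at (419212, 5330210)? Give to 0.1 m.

112.1 m

With h = a·x + b·y + c and A as origin, the differences give:
  80·a + (-85)·b = -0.5
  185·a + 10·b = +0.3
Eliminate b (×10 and ×(-85), subtract): 16525·a = 20.50 → a = ∂h/∂x = +0.001241
Back-substitute: b = ∂h/∂y = +0.007050.
h(419212, 5330210) = 110.9 + (+0.001241)·(-60) + (+0.007050)·(180) = 110.9 -0.074 +1.269 = 112.095 m.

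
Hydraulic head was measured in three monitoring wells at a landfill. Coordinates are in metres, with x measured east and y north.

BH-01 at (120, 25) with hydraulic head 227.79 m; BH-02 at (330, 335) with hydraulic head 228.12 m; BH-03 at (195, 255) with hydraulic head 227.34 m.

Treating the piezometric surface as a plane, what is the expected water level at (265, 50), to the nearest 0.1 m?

Differences from BH-01: to BH-02 (Δx, Δy, Δh) = (210, 310, +0.33); to BH-03 = (75, 230, -0.45).
Solve a·Δx + b·Δy = Δh: det = 210·230 − 75·310 = 25050.
∂h/∂x = [(+0.33)·230 − (-0.45)·310] / 25050 = +0.008599
∂h/∂y = [210·(-0.45) − 75·(+0.33)] / 25050 = -0.004760
h(265, 50) = 227.79 + (+0.008599)·(145) + (-0.004760)·(25) = 227.79 +1.247 -0.119 = 228.918 m.

228.9 m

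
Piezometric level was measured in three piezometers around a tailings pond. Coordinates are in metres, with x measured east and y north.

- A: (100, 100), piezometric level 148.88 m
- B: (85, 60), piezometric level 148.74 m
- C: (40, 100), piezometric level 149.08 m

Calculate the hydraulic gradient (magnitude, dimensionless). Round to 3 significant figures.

0.00580

Three-point gradient (reference A): Δ to B = (-15, -40, -0.14), Δ to C = (-60, 0, +0.20).
∂h/∂x = -0.003333, ∂h/∂y = +0.004750 (det = -2400).
|∇h| = √(-0.003333² + 0.004750²) = 0.005803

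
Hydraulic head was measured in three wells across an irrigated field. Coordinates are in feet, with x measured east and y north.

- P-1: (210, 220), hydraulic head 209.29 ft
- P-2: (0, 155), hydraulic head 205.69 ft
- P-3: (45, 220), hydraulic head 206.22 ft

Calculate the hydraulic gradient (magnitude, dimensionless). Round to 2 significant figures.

Taking P-1 as reference: P-2−P-1 = (-210, -65, -3.60); P-3−P-1 = (-165, 0, -3.07).
Determinant of the coordinate differences = (-210)·0 − (-165)·(-65) = -10725.
∂h/∂x = [(-3.60)·0 − (-3.07)·(-65)] / -10725 = +0.01861
∂h/∂y = [(-210)·(-3.07) − (-165)·(-3.60)] / -10725 = -0.004727
|∇h| = √(0.01861² + -0.004727²) = 0.0192

0.019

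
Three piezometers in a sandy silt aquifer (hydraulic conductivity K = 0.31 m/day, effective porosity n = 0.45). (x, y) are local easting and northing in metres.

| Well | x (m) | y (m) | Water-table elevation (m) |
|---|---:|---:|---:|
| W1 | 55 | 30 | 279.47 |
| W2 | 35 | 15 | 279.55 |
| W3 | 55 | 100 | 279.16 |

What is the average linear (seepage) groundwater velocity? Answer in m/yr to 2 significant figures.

With h = a·x + b·y + c and W1 as origin, the differences give:
  (-20)·a + (-15)·b = +0.08
  0·a + 70·b = -0.31
Eliminate b (×70 and ×(-15), subtract): -1400·a = 0.950 → a = ∂h/∂x = -0.0006786
Back-substitute: b = ∂h/∂y = -0.004429.
|∇h| = √(-0.0006786² + -0.004429²) = 0.004481
Seepage velocity v = K·i/n = 0.31 × 0.004481 / 0.45 = 0.003087 m/day = 1.128 m/yr.

1.1 m/yr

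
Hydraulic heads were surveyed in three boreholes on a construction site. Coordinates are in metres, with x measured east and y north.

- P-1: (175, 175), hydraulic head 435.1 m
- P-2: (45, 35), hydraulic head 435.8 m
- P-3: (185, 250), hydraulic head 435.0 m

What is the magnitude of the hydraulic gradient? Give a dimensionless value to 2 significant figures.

0.0047

With h = a·x + b·y + c and P-1 as origin, the differences give:
  (-130)·a + (-140)·b = +0.7
  10·a + 75·b = -0.1
Eliminate b (×75 and ×(-140), subtract): -8350·a = 38.50 → a = ∂h/∂x = -0.004611
Back-substitute: b = ∂h/∂y = -0.0007186.
|∇h| = √(-0.004611² + -0.0007186²) = 0.004667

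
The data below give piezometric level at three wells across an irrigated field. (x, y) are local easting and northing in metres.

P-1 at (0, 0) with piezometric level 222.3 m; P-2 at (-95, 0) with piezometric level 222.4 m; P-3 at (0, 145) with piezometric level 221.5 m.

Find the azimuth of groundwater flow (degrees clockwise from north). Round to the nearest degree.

011°

∂h/∂x = (222.4 − 222.3) / (-95 − 0) = -0.001053
∂h/∂y = (221.5 − 222.3) / (145 − 0) = -0.005517
Flow direction (−∇h) has components (+0.001053 E, +0.005517 N).
Azimuth = atan2(E, N) = atan2(+0.001053, +0.005517) = 10.8° ≈ 011°.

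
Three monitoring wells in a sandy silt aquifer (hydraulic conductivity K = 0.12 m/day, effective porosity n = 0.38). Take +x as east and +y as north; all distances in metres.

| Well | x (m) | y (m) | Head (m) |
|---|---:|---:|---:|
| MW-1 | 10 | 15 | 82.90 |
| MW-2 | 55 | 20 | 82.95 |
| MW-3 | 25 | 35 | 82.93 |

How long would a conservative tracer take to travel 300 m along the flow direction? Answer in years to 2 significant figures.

2100 years

With h = a·x + b·y + c and MW-1 as origin, the differences give:
  45·a + 5·b = +0.05
  15·a + 20·b = +0.03
Eliminate b (×20 and ×5, subtract): 825·a = 0.850 → a = ∂h/∂x = +0.001030
Back-substitute: b = ∂h/∂y = +0.0007273.
|∇h| = √(0.001030² + 0.0007273²) = 0.001261
Seepage velocity v = K·i/n = 0.12 × 0.001261 / 0.38 = 0.0003982 m/day.
t = 300 / 0.0003982 = 7.534e+05 days = 2.06e+03 years.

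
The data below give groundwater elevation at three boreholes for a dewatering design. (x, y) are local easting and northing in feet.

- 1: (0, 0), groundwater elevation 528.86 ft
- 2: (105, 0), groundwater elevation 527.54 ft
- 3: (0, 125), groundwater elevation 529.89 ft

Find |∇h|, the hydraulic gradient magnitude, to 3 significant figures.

0.0150

∂h/∂x = (527.54 − 528.86) / (105 − 0) = -0.01257
∂h/∂y = (529.89 − 528.86) / (125 − 0) = +0.008240
|∇h| = √(-0.01257² + 0.008240²) = 0.01503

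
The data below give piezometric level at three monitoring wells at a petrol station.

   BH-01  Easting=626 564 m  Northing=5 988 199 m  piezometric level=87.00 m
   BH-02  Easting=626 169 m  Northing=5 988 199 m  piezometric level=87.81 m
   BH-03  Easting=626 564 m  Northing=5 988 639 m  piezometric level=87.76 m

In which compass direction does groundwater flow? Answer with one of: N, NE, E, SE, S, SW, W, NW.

∂h/∂x = (87.81 − 87.00) / (626169 − 626564) = -0.002051
∂h/∂y = (87.76 − 87.00) / (5988639 − 5988199) = +0.001727
Flow = −∇h = (+0.002051 east, -0.001727 north), which points southeast.

SE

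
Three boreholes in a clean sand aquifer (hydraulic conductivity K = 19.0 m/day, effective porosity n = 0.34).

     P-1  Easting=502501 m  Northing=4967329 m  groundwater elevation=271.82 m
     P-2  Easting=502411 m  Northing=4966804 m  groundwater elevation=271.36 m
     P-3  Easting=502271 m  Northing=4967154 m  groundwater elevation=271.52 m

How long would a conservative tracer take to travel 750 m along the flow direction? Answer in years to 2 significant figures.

35 years

Taking P-1 as reference: P-2−P-1 = (-90, -525, -0.46); P-3−P-1 = (-230, -175, -0.30).
Solve a·Δx + b·Δy = Δh: det = (-90)·(-175) − (-230)·(-525) = -105000.
∂h/∂x = [(-0.46)·(-175) − (-0.30)·(-525)] / -105000 = +0.0007333
∂h/∂y = [(-90)·(-0.30) − (-230)·(-0.46)] / -105000 = +0.0007505
|∇h| = √(0.0007333² + 0.0007505²) = 0.001049
Seepage velocity v = K·i/n = 19.0 × 0.001049 / 0.34 = 0.05862 m/day.
t = 750 / 0.05862 = 1.279e+04 days = 35 years.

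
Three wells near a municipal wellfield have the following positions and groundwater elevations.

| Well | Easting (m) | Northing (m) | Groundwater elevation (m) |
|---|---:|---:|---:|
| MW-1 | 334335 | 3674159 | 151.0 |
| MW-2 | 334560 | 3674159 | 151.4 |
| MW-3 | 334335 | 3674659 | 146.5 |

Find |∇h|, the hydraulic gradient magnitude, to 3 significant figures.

∂h/∂x = (151.4 − 151.0) / (334560 − 334335) = +0.001778
∂h/∂y = (146.5 − 151.0) / (3674659 − 3674159) = -0.009000
|∇h| = √(0.001778² + -0.009000²) = 0.009174

0.00917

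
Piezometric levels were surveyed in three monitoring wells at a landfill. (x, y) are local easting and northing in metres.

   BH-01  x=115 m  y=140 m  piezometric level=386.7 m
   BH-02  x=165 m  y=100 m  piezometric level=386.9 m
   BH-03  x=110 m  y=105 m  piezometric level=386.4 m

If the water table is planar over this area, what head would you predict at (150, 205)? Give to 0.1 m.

387.5 m

With h = a·x + b·y + c and BH-01 as origin, the differences give:
  50·a + (-40)·b = +0.2
  (-5)·a + (-35)·b = -0.3
Eliminate b (×(-35) and ×(-40), subtract): -1950·a = -19.00 → a = ∂h/∂x = +0.009744
Back-substitute: b = ∂h/∂y = +0.007179.
h(150, 205) = 386.7 + (+0.009744)·(35) + (+0.007179)·(65) = 386.7 +0.341 +0.467 = 387.508 m.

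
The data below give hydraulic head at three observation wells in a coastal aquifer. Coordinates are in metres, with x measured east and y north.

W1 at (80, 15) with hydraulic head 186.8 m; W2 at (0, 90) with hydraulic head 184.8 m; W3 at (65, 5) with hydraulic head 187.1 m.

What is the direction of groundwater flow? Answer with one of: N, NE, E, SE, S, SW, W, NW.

Three-point gradient (reference W1): Δ to W2 = (-80, 75, -2.0), Δ to W3 = (-15, -10, +0.3).
∂h/∂x = -0.001299, ∂h/∂y = -0.02805 (det = 1925).
Flow = −∇h = (+0.001299 east, +0.02805 north), which points north.

N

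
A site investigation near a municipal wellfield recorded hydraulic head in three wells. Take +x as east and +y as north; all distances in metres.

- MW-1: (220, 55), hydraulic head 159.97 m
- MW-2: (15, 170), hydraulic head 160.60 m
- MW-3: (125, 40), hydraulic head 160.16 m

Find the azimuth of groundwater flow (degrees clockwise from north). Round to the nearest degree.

124°

With h = a·x + b·y + c and MW-1 as origin, the differences give:
  (-205)·a + 115·b = +0.63
  (-95)·a + (-15)·b = +0.19
Eliminate b (×(-15) and ×115, subtract): 14000·a = -31.300 → a = ∂h/∂x = -0.002236
Back-substitute: b = ∂h/∂y = +0.001493.
Flow direction (−∇h) has components (+0.002236 E, -0.001493 N).
Azimuth = atan2(E, N) = atan2(+0.002236, -0.001493) = 123.7° ≈ 124°.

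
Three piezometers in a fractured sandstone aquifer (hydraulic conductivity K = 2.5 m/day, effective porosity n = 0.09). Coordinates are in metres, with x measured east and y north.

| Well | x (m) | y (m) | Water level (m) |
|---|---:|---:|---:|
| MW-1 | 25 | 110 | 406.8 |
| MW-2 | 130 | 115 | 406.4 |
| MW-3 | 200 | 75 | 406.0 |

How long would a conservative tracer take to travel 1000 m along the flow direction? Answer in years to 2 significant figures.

20 years

With h = a·x + b·y + c and MW-1 as origin, the differences give:
  105·a + 5·b = -0.4
  175·a + (-35)·b = -0.8
Eliminate b (×(-35) and ×5, subtract): -4550·a = 18.00 → a = ∂h/∂x = -0.003956
Back-substitute: b = ∂h/∂y = +0.003077.
|∇h| = √(-0.003956² + 0.003077²) = 0.005012
Seepage velocity v = K·i/n = 2.5 × 0.005012 / 0.09 = 0.1392 m/day.
t = 1000 / 0.1392 = 7184 days = 19.7 years.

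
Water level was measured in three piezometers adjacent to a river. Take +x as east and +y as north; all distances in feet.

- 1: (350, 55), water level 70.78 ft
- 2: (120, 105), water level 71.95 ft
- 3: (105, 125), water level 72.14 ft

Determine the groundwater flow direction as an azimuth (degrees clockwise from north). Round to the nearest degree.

Taking 1 as reference: 2−1 = (-230, 50, +1.17); 3−1 = (-245, 70, +1.36).
Determinant of the coordinate differences = (-230)·70 − (-245)·50 = -3850.
∂h/∂x = [(+1.17)·70 − (+1.36)·50] / -3850 = -0.003610
∂h/∂y = [(-230)·(+1.36) − (-245)·(+1.17)] / -3850 = +0.006792
Flow direction (−∇h) has components (+0.003610 E, -0.006792 N).
Azimuth = atan2(E, N) = atan2(+0.003610, -0.006792) = 152.0° ≈ 152°.

152°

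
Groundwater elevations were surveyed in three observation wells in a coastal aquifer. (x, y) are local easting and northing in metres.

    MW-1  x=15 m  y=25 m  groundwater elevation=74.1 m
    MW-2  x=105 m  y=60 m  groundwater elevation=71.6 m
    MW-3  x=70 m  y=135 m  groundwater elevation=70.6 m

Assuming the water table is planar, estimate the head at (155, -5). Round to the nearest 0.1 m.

72.1 m

Taking MW-1 as reference: MW-2−MW-1 = (90, 35, -2.5); MW-3−MW-1 = (55, 110, -3.5).
Solve a·Δx + b·Δy = Δh: det = 90·110 − 55·35 = 7975.
∂h/∂x = [(-2.5)·110 − (-3.5)·35] / 7975 = -0.01912
∂h/∂y = [90·(-3.5) − 55·(-2.5)] / 7975 = -0.02226
h(155, -5) = 74.1 + (-0.01912)·(140) + (-0.02226)·(-30) = 74.1 -2.677 +0.668 = 72.091 m.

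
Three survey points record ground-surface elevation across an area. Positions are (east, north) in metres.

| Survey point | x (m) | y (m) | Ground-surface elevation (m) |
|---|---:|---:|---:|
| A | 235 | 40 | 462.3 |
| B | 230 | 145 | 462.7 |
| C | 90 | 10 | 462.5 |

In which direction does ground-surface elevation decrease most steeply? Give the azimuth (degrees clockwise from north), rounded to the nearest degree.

Differences from A: to B (Δx, Δy, Δh) = (-5, 105, +0.4); to C = (-145, -30, +0.2).
Determinant of the coordinate differences = (-5)·(-30) − (-145)·105 = 15375.
∂z/∂x = [(+0.4)·(-30) − (+0.2)·105] / 15375 = -0.002146
∂z/∂y = [(-5)·(+0.2) − (-145)·(+0.4)] / 15375 = +0.003707
Steepest decrease is along −∇f: components (+0.002146 E, -0.003707 N).
Azimuth = atan2(+0.002146, -0.003707) = 149.9° ≈ 150°.

150°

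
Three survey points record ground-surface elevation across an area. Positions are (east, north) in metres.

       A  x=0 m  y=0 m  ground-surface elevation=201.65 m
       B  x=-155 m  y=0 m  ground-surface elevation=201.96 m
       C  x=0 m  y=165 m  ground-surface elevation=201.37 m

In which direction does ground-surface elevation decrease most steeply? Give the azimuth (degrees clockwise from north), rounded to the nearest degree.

∂z/∂x = (201.96 − 201.65) / (-155 − 0) = -0.002000
∂z/∂y = (201.37 − 201.65) / (165 − 0) = -0.001697
Steepest decrease is along −∇f: components (+0.002000 E, +0.001697 N).
Azimuth = atan2(+0.002000, +0.001697) = 49.7° ≈ 050°.

050°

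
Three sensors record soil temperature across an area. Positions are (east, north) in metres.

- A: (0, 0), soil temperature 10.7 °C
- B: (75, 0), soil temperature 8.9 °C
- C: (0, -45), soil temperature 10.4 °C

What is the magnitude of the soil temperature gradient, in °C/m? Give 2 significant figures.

0.025 °C/m

∂T/∂x = (8.9 − 10.7) / (75 − 0) = -0.02400
∂T/∂y = (10.4 − 10.7) / (-45 − 0) = +0.006667
|∇f| = √(-0.02400² + 0.006667²) = 0.02491 °C/m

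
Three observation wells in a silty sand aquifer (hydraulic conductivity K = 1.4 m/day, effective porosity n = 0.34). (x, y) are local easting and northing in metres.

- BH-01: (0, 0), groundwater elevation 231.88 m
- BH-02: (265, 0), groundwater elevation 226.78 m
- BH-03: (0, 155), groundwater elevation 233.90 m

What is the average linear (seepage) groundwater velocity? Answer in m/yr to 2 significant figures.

∂h/∂x = (226.78 − 231.88) / (265 − 0) = -0.01925
∂h/∂y = (233.90 − 231.88) / (155 − 0) = +0.01303
|∇h| = √(-0.01925² + 0.01303²) = 0.02325
Seepage velocity v = K·i/n = 1.4 × 0.02325 / 0.34 = 0.09574 m/day = 34.97 m/yr.

35 m/yr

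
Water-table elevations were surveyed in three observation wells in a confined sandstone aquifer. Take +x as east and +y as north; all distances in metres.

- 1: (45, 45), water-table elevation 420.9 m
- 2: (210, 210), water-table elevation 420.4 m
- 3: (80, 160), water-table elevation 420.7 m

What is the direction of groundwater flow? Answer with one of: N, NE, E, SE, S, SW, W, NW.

NE

With h = a·x + b·y + c and 1 as origin, the differences give:
  165·a + 165·b = -0.5
  35·a + 115·b = -0.2
Eliminate b (×115 and ×165, subtract): 13200·a = -24.50 → a = ∂h/∂x = -0.001856
Back-substitute: b = ∂h/∂y = -0.001174.
Flow = −∇h = (+0.001856 east, +0.001174 north), which points northeast.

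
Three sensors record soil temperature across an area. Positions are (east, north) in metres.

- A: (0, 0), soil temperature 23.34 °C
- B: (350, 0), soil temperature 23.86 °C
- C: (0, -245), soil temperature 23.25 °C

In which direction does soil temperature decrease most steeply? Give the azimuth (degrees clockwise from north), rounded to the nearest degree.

256°

∂T/∂x = (23.86 − 23.34) / (350 − 0) = +0.001486
∂T/∂y = (23.25 − 23.34) / (-245 − 0) = +0.0003673
Steepest decrease is along −∇f: components (-0.001486 E, -0.0003673 N).
Azimuth = atan2(-0.001486, -0.0003673) = 256.1° ≈ 256°.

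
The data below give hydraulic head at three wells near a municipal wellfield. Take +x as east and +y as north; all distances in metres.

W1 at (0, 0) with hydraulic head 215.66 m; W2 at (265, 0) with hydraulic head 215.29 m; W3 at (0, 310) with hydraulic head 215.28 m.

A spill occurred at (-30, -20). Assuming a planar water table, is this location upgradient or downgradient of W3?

∂h/∂x = (215.29 − 215.66) / (265 − 0) = -0.001396
∂h/∂y = (215.28 − 215.66) / (310 − 0) = -0.001226
Head at (-30, -20) = 215.66 + (-0.001396)·(-30) + (-0.001226)·(-20) = 215.73 m.
That is higher than the 215.28 m at W3, so the point is upgradient.

upgradient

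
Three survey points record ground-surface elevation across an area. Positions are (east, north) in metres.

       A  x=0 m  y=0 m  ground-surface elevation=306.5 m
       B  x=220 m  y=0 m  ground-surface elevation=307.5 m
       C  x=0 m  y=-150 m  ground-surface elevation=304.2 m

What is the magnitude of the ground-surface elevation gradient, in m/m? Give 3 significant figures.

∂z/∂x = (307.5 − 306.5) / (220 − 0) = +0.004545
∂z/∂y = (304.2 − 306.5) / (-150 − 0) = +0.01533
|∇f| = √(0.004545² + 0.01533²) = 0.01599 m/m

0.0160 m/m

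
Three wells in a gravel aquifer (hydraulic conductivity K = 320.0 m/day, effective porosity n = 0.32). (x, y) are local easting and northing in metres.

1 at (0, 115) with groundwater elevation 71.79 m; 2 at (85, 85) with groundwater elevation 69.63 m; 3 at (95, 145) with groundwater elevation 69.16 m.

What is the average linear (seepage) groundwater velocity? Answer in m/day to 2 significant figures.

Differences from 1: to 2 (Δx, Δy, Δh) = (85, -30, -2.16); to 3 = (95, 30, -2.63).
Solve a·Δx + b·Δy = Δh: det = 85·30 − 95·(-30) = 5400.
∂h/∂x = [(-2.16)·30 − (-2.63)·(-30)] / 5400 = -0.02661
∂h/∂y = [85·(-2.63) − 95·(-2.16)] / 5400 = -0.003398
|∇h| = √(-0.02661² + -0.003398²) = 0.02683
Seepage velocity v = K·i/n = 320.0 × 0.02683 / 0.32 = 26.83 m/day.

27 m/day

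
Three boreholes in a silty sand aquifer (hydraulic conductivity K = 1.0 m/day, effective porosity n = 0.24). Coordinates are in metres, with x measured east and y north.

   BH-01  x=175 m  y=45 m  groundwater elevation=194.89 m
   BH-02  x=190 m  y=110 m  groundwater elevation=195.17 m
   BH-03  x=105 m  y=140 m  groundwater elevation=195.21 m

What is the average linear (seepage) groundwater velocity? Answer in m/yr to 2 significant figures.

6.4 m/yr

Three-point gradient (reference BH-01): Δ to BH-02 = (15, 65, +0.28), Δ to BH-03 = (-70, 95, +0.32).
∂h/∂x = +0.0009707, ∂h/∂y = +0.004084 (det = 5975).
|∇h| = √(0.0009707² + 0.004084²) = 0.004198
Seepage velocity v = K·i/n = 1.0 × 0.004198 / 0.24 = 0.01749 m/day = 6.388 m/yr.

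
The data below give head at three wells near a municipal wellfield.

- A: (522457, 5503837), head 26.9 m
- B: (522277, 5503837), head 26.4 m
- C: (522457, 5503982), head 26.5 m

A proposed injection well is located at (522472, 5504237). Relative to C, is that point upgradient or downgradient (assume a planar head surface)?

∂h/∂x = (26.4 − 26.9) / (522277 − 522457) = +0.002778
∂h/∂y = (26.5 − 26.9) / (5503982 − 5503837) = -0.002759
Head at (522472, 5504237) = 26.9 + (+0.002778)·(15) + (-0.002759)·(400) = 25.84 m.
That is lower than the 26.5 m at C, so the point is downgradient.

downgradient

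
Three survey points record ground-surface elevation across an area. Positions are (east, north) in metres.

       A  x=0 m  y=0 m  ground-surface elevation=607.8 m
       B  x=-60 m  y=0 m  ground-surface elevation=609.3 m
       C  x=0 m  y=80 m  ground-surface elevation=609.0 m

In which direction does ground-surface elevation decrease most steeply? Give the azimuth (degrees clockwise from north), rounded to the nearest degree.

121°

∂z/∂x = (609.3 − 607.8) / (-60 − 0) = -0.02500
∂z/∂y = (609.0 − 607.8) / (80 − 0) = +0.01500
Steepest decrease is along −∇f: components (+0.02500 E, -0.01500 N).
Azimuth = atan2(+0.02500, -0.01500) = 121.0° ≈ 121°.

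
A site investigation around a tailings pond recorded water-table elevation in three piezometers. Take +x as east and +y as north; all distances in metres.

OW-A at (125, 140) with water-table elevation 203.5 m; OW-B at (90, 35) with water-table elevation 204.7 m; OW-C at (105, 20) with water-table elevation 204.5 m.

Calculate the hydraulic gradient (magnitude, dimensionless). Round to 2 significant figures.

0.019

Differences from OW-A: to OW-B (Δx, Δy, Δh) = (-35, -105, +1.2); to OW-C = (-20, -120, +1.0).
Solve a·Δx + b·Δy = Δh: det = (-35)·(-120) − (-20)·(-105) = 2100.
∂h/∂x = [(+1.2)·(-120) − (+1.0)·(-105)] / 2100 = -0.01857
∂h/∂y = [(-35)·(+1.0) − (-20)·(+1.2)] / 2100 = -0.005238
|∇h| = √(-0.01857² + -0.005238²) = 0.01929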